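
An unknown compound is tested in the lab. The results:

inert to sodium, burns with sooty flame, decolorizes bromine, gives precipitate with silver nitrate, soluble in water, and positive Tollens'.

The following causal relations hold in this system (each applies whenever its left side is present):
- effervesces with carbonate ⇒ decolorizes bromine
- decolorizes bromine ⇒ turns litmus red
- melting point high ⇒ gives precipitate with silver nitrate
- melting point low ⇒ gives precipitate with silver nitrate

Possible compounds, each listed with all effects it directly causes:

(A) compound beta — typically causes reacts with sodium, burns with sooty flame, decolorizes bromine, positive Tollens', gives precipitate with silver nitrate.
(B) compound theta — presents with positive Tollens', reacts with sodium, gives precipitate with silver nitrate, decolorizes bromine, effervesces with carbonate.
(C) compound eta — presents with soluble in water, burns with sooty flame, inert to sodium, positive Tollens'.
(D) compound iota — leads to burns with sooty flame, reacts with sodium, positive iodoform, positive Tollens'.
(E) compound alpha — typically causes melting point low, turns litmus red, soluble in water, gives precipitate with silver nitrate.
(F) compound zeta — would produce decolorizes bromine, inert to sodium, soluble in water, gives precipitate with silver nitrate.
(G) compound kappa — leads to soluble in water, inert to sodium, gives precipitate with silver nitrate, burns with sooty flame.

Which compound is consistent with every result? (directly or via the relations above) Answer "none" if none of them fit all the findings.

none

Checking each candidate against the observations:
(A) compound beta — inert to sodium NO; burns with sooty flame yes; decolorizes bromine yes; gives precipitate with silver nitrate yes; soluble in water NO; positive Tollens' yes
(B) compound theta — inert to sodium NO; burns with sooty flame NO; decolorizes bromine yes; gives precipitate with silver nitrate yes; soluble in water NO; positive Tollens' yes
(C) compound eta — inert to sodium yes; burns with sooty flame yes; decolorizes bromine NO; gives precipitate with silver nitrate NO; soluble in water yes; positive Tollens' yes
(D) compound iota — fails on inert to sodium, decolorizes bromine, gives precipitate with silver nitrate, soluble in water (predicts reacts with sodium, not inert to sodium)
(E) compound alpha — inert to sodium NO; burns with sooty flame NO; decolorizes bromine NO; gives precipitate with silver nitrate yes; soluble in water yes; positive Tollens' NO
(F) compound zeta — inert to sodium yes; burns with sooty flame NO; decolorizes bromine yes; gives precipitate with silver nitrate yes; soluble in water yes; positive Tollens' NO
(G) compound kappa — inert to sodium yes; burns with sooty flame yes; decolorizes bromine NO; gives precipitate with silver nitrate yes; soluble in water yes; positive Tollens' NO
Every candidate fails on at least one observation.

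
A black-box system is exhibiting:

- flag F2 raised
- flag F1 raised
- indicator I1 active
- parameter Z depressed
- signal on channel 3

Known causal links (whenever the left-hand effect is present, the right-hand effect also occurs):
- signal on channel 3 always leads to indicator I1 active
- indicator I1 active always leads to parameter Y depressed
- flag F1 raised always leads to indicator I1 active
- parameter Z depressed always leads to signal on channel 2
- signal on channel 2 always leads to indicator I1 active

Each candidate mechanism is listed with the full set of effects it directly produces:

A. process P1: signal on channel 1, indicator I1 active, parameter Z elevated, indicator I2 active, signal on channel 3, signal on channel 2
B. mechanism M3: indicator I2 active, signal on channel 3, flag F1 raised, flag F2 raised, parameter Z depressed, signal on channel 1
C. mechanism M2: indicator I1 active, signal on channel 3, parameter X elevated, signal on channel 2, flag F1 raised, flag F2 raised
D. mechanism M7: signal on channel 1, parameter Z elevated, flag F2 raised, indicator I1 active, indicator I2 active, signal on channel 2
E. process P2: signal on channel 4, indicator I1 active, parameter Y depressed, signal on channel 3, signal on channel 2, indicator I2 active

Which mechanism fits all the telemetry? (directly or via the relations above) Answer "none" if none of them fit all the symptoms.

For each candidate, compare predicted effects to what was observed:
(A) process P1 — fails on flag F2 raised, flag F1 raised, parameter Z depressed (predicts parameter Z elevated, not parameter Z depressed)
(B) mechanism M3 — flag F2 raised yes; flag F1 raised yes; indicator I1 active yes (by signal on channel 3 → indicator I1 active); parameter Z depressed yes; signal on channel 3 yes
(C) mechanism M2 — does not account for parameter Z depressed
(D) mechanism M7 — flag F2 raised yes; flag F1 raised NO; indicator I1 active yes; parameter Z depressed NO; signal on channel 3 NO
(E) process P2 — does not account for flag F2 raised, flag F1 raised, parameter Z depressed
(B) is the only candidate with no mismatches.

B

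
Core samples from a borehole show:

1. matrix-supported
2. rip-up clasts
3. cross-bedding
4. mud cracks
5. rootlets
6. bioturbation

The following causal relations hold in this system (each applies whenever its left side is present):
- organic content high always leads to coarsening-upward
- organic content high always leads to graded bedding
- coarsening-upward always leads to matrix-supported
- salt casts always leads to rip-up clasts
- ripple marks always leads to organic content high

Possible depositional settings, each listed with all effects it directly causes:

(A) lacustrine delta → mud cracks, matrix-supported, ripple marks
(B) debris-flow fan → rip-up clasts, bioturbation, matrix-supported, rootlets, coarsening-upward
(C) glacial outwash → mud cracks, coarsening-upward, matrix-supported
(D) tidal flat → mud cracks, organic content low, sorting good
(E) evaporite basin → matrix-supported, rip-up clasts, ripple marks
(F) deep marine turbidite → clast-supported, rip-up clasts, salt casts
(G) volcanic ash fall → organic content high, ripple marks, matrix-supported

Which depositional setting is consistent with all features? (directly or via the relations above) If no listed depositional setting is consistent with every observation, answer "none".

none

Checking each candidate against the observations:
(A) lacustrine delta — does not account for rip-up clasts, cross-bedding, rootlets, bioturbation
(B) debris-flow fan — does not account for cross-bedding, mud cracks
(C) glacial outwash — matrix-supported ✓; rip-up clasts ✗; cross-bedding ✗; mud cracks ✓; rootlets ✗; bioturbation ✗
(D) tidal flat — matrix-supported ✗; rip-up clasts ✗; cross-bedding ✗; mud cracks ✓; rootlets ✗; bioturbation ✗
(E) evaporite basin — matrix-supported ✓; rip-up clasts ✓; cross-bedding ✗; mud cracks ✗; rootlets ✗; bioturbation ✗
(F) deep marine turbidite — matrix-supported ✗; rip-up clasts ✓; cross-bedding ✗; mud cracks ✗; rootlets ✗; bioturbation ✗
(G) volcanic ash fall — does not account for rip-up clasts, cross-bedding, mud cracks, rootlets, bioturbation
None of the listed candidates fits everything.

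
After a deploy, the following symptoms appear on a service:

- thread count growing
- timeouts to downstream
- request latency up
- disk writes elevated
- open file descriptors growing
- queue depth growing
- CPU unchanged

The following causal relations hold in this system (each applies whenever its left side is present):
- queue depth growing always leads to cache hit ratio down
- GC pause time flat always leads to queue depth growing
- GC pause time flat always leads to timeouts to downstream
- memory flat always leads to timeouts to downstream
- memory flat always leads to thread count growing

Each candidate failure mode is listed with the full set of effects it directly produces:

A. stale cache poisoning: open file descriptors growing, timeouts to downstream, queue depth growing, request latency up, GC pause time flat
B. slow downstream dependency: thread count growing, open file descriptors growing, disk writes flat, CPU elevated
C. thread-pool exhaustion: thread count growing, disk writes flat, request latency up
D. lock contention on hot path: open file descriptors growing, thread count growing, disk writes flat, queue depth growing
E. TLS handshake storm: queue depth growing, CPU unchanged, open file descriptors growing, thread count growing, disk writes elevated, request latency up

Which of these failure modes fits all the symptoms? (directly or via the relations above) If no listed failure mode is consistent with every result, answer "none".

none

Per-candidate check:
(A) stale cache poisoning — thread count growing NO; timeouts to downstream yes; request latency up yes; disk writes elevated NO; open file descriptors growing yes; queue depth growing yes; CPU unchanged NO
(B) slow downstream dependency — fails on timeouts to downstream, request latency up, disk writes elevated, queue depth growing, CPU unchanged (predicts disk writes flat, not disk writes elevated; predicts CPU elevated, not CPU unchanged)
(C) thread-pool exhaustion — thread count growing yes; timeouts to downstream NO; request latency up yes; disk writes elevated NO; open file descriptors growing NO; queue depth growing NO; CPU unchanged NO
(D) lock contention on hot path — thread count growing yes; timeouts to downstream NO; request latency up NO; disk writes elevated NO; open file descriptors growing yes; queue depth growing yes; CPU unchanged NO
(E) TLS handshake storm — does not account for timeouts to downstream
None of the listed candidates fits everything.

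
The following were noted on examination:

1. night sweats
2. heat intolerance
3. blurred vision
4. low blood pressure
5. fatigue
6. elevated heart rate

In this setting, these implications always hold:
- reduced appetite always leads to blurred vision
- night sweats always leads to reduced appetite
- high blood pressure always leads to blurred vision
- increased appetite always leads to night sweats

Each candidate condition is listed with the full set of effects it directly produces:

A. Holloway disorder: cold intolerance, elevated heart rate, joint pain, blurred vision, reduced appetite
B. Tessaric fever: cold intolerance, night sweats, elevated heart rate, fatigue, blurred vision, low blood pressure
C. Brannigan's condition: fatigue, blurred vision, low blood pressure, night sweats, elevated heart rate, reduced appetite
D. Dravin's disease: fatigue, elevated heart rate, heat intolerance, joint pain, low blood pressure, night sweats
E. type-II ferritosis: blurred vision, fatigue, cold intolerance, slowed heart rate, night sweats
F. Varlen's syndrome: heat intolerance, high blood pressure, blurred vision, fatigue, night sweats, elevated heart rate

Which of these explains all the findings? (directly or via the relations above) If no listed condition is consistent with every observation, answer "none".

D

Checking each candidate against the observations:
(A) Holloway disorder — fails on night sweats, heat intolerance, low blood pressure, fatigue (predicts cold intolerance, not heat intolerance)
(B) Tessaric fever — fails on heat intolerance (predicts cold intolerance, not heat intolerance)
(C) Brannigan's condition — does not account for heat intolerance
(D) Dravin's disease — accounts for every observation (blurred vision through night sweats → reduced appetite → blurred vision)
(E) type-II ferritosis — night sweats ✓; heat intolerance ✗; blurred vision ✓; low blood pressure ✗; fatigue ✓; elevated heart rate ✗
(F) Varlen's syndrome — fails on low blood pressure (predicts high blood pressure, not low blood pressure)
(D) is the only candidate with no mismatches.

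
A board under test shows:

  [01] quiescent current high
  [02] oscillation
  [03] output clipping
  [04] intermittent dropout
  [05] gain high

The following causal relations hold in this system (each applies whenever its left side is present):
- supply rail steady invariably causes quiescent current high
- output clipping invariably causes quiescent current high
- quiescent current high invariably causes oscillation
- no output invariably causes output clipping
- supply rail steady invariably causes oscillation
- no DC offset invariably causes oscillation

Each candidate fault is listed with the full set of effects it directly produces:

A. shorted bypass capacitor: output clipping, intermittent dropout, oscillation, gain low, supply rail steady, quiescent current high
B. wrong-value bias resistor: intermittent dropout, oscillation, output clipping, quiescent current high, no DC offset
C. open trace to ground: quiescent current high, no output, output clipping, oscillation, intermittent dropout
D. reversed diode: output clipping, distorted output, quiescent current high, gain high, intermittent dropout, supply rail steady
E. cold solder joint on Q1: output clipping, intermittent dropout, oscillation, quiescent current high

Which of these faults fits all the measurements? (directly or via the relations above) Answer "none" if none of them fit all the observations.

D

Testing each hypothesis:
(A) shorted bypass capacitor — fails on gain high (predicts gain low, not gain high)
(B) wrong-value bias resistor — does not account for gain high
(C) open trace to ground — does not account for gain high
(D) reversed diode — quiescent current high yes; oscillation yes (by quiescent current high → oscillation); output clipping yes; intermittent dropout yes; gain high yes
(E) cold solder joint on Q1 — does not account for gain high
(D) is the only candidate with no mismatches.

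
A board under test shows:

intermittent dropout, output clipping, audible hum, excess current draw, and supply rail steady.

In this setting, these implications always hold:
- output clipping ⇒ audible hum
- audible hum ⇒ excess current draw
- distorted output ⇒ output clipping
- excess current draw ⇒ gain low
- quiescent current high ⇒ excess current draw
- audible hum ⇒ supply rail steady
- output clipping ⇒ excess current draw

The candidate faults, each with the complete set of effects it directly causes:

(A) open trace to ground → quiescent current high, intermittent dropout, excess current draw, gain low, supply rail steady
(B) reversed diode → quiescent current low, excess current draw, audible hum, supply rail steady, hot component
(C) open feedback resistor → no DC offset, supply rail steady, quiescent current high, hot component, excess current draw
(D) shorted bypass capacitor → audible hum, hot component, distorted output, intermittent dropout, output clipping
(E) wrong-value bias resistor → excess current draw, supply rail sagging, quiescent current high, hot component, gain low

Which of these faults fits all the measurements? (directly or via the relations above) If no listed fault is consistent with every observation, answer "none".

D

Testing each hypothesis:
(A) open trace to ground — does not account for output clipping, audible hum
(B) reversed diode — does not account for intermittent dropout, output clipping
(C) open feedback resistor — intermittent dropout ✗; output clipping ✗; audible hum ✗; excess current draw ✓; supply rail steady ✓
(D) shorted bypass capacitor — intermittent dropout ✓; output clipping ✓; audible hum ✓; excess current draw ✓ (by audible hum → excess current draw); supply rail steady ✓ (by audible hum → supply rail steady)
(E) wrong-value bias resistor — intermittent dropout ✗; output clipping ✗; audible hum ✗; excess current draw ✓; supply rail steady ✗
(D) is the only candidate with no mismatches.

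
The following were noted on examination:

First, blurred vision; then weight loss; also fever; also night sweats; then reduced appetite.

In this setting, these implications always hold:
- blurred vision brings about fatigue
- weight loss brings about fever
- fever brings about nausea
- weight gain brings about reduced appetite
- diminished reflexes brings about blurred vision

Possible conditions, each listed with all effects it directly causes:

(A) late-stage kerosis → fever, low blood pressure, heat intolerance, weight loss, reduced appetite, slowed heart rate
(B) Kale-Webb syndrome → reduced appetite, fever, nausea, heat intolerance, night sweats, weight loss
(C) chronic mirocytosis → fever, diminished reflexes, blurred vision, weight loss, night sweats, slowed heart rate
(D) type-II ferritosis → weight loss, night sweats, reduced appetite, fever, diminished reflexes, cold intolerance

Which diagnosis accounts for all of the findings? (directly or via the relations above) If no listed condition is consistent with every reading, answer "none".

Per-candidate check:
(A) late-stage kerosis — blurred vision -; weight loss +; fever +; night sweats -; reduced appetite +
(B) Kale-Webb syndrome — blurred vision -; weight loss +; fever +; night sweats +; reduced appetite +
(C) chronic mirocytosis — blurred vision +; weight loss +; fever +; night sweats +; reduced appetite -
(D) type-II ferritosis — blurred vision + (by diminished reflexes → blurred vision); weight loss +; fever +; night sweats +; reduced appetite +
Only (D) is consistent with every observation.

D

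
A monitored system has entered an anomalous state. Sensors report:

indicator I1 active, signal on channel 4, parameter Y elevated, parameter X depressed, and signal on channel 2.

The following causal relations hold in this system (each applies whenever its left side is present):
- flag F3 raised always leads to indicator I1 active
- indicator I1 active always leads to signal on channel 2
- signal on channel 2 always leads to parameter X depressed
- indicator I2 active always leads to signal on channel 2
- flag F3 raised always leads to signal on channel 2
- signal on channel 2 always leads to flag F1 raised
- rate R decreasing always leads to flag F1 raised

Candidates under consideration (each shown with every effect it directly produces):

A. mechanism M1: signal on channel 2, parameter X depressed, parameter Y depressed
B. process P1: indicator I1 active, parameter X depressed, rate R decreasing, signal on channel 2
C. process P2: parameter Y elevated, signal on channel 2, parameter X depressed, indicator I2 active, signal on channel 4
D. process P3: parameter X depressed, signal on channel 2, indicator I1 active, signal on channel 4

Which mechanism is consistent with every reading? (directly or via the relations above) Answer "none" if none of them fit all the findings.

none

Checking each candidate against the observations:
(A) mechanism M1 — fails on indicator I1 active, signal on channel 4, parameter Y elevated (predicts parameter Y depressed, not parameter Y elevated)
(B) process P1 — does not account for signal on channel 4, parameter Y elevated
(C) process P2 — indicator I1 active NO; signal on channel 4 yes; parameter Y elevated yes; parameter X depressed yes; signal on channel 2 yes
(D) process P3 — indicator I1 active yes; signal on channel 4 yes; parameter Y elevated NO; parameter X depressed yes; signal on channel 2 yes
No candidate is consistent with all observations.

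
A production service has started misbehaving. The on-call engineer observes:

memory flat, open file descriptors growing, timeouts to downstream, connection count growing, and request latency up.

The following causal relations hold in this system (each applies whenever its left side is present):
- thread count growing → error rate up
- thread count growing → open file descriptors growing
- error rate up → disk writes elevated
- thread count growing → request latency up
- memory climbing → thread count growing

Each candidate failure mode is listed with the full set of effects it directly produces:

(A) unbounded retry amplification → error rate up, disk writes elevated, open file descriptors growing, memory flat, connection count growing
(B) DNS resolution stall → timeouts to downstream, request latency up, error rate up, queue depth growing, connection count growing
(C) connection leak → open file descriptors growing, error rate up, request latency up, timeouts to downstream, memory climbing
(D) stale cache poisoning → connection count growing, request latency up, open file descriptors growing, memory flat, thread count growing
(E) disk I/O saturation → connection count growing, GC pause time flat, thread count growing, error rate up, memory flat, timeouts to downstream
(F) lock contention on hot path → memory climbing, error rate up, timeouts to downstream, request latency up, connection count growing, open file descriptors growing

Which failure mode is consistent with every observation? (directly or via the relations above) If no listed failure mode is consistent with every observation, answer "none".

Testing each hypothesis:
(A) unbounded retry amplification — memory flat +; open file descriptors growing +; timeouts to downstream -; connection count growing +; request latency up -
(B) DNS resolution stall — does not account for memory flat, open file descriptors growing
(C) connection leak — memory flat -; open file descriptors growing +; timeouts to downstream +; connection count growing -; request latency up +
(D) stale cache poisoning — memory flat +; open file descriptors growing +; timeouts to downstream -; connection count growing +; request latency up +
(E) disk I/O saturation — accounts for every observation (open file descriptors growing by thread count growing → open file descriptors growing)
(F) lock contention on hot path — memory flat -; open file descriptors growing +; timeouts to downstream +; connection count growing +; request latency up +
Only (E) is consistent with every observation.

E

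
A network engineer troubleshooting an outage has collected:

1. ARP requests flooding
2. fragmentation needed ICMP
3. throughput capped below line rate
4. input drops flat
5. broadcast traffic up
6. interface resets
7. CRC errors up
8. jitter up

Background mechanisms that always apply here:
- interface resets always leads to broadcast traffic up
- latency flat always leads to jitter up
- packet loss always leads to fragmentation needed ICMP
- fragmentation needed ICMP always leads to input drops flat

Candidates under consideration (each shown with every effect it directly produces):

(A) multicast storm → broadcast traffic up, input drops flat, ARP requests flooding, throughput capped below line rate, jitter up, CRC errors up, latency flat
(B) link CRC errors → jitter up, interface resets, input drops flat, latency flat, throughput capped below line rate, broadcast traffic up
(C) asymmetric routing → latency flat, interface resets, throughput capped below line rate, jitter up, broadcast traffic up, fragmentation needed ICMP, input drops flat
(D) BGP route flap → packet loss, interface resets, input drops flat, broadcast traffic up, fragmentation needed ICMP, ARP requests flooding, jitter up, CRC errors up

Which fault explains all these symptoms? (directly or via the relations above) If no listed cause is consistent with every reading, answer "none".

Per-candidate check:
(A) multicast storm — ARP requests flooding +; fragmentation needed ICMP -; throughput capped below line rate +; input drops flat +; broadcast traffic up +; interface resets -; CRC errors up +; jitter up +
(B) link CRC errors — ARP requests flooding -; fragmentation needed ICMP -; throughput capped below line rate +; input drops flat +; broadcast traffic up +; interface resets +; CRC errors up -; jitter up +
(C) asymmetric routing — does not account for ARP requests flooding, CRC errors up
(D) BGP route flap — ARP requests flooding +; fragmentation needed ICMP +; throughput capped below line rate -; input drops flat +; broadcast traffic up +; interface resets +; CRC errors up +; jitter up +
None of the listed candidates fits everything.

none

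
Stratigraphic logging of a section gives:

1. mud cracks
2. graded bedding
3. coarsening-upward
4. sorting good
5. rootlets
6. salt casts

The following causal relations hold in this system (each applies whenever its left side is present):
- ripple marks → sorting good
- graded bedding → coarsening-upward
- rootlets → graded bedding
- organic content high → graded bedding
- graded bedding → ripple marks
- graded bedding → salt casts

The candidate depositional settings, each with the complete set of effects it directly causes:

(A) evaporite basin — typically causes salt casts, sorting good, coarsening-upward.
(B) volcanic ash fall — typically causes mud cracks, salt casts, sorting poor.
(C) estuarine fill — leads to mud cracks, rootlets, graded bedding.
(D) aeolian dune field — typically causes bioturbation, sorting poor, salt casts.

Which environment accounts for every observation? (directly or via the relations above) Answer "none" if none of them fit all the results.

C

For each candidate, compare predicted effects to what was observed:
(A) evaporite basin — mud cracks miss; graded bedding miss; coarsening-upward match; sorting good match; rootlets miss; salt casts match
(B) volcanic ash fall — mud cracks match; graded bedding miss; coarsening-upward miss; sorting good miss; rootlets miss; salt casts match
(C) estuarine fill — mud cracks match; graded bedding match; coarsening-upward match (through graded bedding → coarsening-upward); sorting good match (through graded bedding → ripple marks → sorting good); rootlets match; salt casts match (through graded bedding → salt casts)
(D) aeolian dune field — mud cracks miss; graded bedding miss; coarsening-upward miss; sorting good miss; rootlets miss; salt casts match
(C) alone accounts for all the evidence.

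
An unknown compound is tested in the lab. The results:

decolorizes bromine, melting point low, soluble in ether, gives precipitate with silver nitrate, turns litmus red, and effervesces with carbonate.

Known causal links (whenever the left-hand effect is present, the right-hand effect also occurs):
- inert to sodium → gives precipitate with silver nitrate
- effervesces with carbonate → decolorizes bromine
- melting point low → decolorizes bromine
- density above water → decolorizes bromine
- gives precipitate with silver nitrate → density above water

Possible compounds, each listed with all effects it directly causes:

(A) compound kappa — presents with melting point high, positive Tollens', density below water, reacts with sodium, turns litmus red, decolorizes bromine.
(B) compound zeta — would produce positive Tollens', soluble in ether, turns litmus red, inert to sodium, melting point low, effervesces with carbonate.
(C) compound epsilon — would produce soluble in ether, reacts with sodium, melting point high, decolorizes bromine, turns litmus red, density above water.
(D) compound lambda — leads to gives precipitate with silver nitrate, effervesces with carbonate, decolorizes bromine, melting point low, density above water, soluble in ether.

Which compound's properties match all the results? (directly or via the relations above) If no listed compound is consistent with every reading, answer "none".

B

Checking each candidate against the observations:
(A) compound kappa — fails on melting point low, soluble in ether, gives precipitate with silver nitrate, effervesces with carbonate (predicts melting point high, not melting point low)
(B) compound zeta — accounts for every observation (decolorizes bromine through effervesces with carbonate → decolorizes bromine)
(C) compound epsilon — fails on melting point low, gives precipitate with silver nitrate, effervesces with carbonate (predicts melting point high, not melting point low)
(D) compound lambda — decolorizes bromine +; melting point low +; soluble in ether +; gives precipitate with silver nitrate +; turns litmus red -; effervesces with carbonate +
Only (B) is consistent with every observation.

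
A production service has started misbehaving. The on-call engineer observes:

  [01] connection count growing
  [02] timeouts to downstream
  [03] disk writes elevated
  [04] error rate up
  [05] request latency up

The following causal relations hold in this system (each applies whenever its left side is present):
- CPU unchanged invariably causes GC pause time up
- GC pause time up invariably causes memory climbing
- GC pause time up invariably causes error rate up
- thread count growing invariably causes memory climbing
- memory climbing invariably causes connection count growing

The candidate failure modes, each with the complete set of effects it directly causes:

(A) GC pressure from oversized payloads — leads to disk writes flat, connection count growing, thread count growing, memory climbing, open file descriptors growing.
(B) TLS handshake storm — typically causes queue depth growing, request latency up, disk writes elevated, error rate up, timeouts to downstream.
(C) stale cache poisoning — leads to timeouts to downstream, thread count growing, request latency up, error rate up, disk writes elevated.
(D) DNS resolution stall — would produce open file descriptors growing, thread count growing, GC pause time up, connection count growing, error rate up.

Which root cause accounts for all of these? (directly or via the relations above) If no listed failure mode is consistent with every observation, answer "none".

C

Checking each candidate against the observations:
(A) GC pressure from oversized payloads — connection count growing ✓; timeouts to downstream ✗; disk writes elevated ✗; error rate up ✗; request latency up ✗
(B) TLS handshake storm — connection count growing ✗; timeouts to downstream ✓; disk writes elevated ✓; error rate up ✓; request latency up ✓
(C) stale cache poisoning — connection count growing ✓ (through thread count growing → memory climbing → connection count growing); timeouts to downstream ✓; disk writes elevated ✓; error rate up ✓; request latency up ✓
(D) DNS resolution stall — connection count growing ✓; timeouts to downstream ✗; disk writes elevated ✗; error rate up ✓; request latency up ✗
(C) is the only candidate with no mismatches.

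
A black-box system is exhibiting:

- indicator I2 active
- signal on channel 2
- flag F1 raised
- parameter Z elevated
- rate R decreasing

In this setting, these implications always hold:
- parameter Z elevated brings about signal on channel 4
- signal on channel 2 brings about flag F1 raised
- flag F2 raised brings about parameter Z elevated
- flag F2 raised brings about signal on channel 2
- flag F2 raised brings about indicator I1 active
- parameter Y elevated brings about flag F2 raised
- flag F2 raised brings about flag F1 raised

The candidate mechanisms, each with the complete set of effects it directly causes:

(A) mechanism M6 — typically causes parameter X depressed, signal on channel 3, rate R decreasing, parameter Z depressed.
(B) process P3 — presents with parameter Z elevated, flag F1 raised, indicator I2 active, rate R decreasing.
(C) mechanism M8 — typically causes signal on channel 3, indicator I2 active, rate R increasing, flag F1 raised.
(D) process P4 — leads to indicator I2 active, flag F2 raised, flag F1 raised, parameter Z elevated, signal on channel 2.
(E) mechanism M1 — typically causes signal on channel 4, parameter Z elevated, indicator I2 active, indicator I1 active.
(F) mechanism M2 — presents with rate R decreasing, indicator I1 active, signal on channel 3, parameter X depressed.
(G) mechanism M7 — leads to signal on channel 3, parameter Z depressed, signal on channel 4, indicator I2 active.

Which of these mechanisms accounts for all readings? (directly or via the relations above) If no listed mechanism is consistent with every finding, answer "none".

none

Checking each candidate against the observations:
(A) mechanism M6 — indicator I2 active miss; signal on channel 2 miss; flag F1 raised miss; parameter Z elevated miss; rate R decreasing match
(B) process P3 — does not account for signal on channel 2
(C) mechanism M8 — fails on signal on channel 2, parameter Z elevated, rate R decreasing (predicts rate R increasing, not rate R decreasing)
(D) process P4 — does not account for rate R decreasing
(E) mechanism M1 — indicator I2 active match; signal on channel 2 miss; flag F1 raised miss; parameter Z elevated match; rate R decreasing miss
(F) mechanism M2 — indicator I2 active miss; signal on channel 2 miss; flag F1 raised miss; parameter Z elevated miss; rate R decreasing match
(G) mechanism M7 — fails on signal on channel 2, flag F1 raised, parameter Z elevated, rate R decreasing (predicts parameter Z depressed, not parameter Z elevated)
No candidate is consistent with all observations.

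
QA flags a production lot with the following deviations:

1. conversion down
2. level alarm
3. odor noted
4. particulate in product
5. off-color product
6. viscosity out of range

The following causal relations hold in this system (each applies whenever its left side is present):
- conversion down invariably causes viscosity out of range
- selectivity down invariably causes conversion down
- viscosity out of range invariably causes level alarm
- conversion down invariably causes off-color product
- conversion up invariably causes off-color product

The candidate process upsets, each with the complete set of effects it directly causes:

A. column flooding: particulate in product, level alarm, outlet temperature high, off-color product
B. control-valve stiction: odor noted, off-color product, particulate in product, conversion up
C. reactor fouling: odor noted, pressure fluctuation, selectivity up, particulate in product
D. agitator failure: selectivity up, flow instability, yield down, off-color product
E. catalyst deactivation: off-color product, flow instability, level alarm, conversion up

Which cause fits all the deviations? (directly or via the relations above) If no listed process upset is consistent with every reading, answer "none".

Checking each candidate against the observations:
(A) column flooding — does not account for conversion down, odor noted, viscosity out of range
(B) control-valve stiction — conversion down NO; level alarm NO; odor noted yes; particulate in product yes; off-color product yes; viscosity out of range NO
(C) reactor fouling — does not account for conversion down, level alarm, off-color product, viscosity out of range
(D) agitator failure — conversion down NO; level alarm NO; odor noted NO; particulate in product NO; off-color product yes; viscosity out of range NO
(E) catalyst deactivation — fails on conversion down, odor noted, particulate in product, viscosity out of range (predicts conversion up, not conversion down)
None of the listed candidates fits everything.

none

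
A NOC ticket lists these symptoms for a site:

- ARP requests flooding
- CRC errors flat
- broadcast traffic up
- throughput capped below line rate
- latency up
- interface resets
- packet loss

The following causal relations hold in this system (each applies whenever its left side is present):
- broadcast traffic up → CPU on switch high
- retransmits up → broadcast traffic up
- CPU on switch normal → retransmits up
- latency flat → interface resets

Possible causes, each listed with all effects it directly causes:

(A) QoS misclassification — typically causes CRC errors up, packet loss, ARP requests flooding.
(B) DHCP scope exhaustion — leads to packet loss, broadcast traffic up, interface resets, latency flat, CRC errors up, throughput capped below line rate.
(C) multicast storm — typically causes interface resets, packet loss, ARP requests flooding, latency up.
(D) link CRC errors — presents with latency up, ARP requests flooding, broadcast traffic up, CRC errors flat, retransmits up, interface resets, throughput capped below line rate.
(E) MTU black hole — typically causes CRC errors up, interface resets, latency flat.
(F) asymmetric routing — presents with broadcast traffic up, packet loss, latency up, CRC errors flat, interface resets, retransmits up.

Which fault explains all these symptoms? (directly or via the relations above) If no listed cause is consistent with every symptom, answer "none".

Checking each candidate against the observations:
(A) QoS misclassification — fails on CRC errors flat, broadcast traffic up, throughput capped below line rate, latency up, interface resets (predicts CRC errors up, not CRC errors flat)
(B) DHCP scope exhaustion — ARP requests flooding miss; CRC errors flat miss; broadcast traffic up match; throughput capped below line rate match; latency up miss; interface resets match; packet loss match
(C) multicast storm — does not account for CRC errors flat, broadcast traffic up, throughput capped below line rate
(D) link CRC errors — ARP requests flooding match; CRC errors flat match; broadcast traffic up match; throughput capped below line rate match; latency up match; interface resets match; packet loss miss
(E) MTU black hole — fails on ARP requests flooding, CRC errors flat, broadcast traffic up, throughput capped below line rate, latency up, packet loss (predicts CRC errors up, not CRC errors flat; predicts latency flat, not latency up)
(F) asymmetric routing — does not account for ARP requests flooding, throughput capped below line rate
Every candidate fails on at least one observation.

none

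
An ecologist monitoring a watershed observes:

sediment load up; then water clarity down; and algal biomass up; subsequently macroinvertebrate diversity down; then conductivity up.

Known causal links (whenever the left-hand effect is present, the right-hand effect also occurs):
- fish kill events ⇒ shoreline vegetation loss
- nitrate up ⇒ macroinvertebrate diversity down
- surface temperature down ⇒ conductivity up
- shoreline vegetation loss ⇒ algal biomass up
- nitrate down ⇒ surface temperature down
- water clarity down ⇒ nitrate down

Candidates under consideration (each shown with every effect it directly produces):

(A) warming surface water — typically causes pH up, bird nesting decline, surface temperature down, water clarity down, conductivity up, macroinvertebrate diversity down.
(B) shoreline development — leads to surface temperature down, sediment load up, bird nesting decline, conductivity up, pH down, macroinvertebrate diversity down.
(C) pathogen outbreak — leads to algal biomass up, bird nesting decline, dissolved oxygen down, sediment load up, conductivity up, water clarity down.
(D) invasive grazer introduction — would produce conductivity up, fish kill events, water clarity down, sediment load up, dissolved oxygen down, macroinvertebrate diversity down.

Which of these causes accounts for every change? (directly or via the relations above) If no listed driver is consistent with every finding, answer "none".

D

For each candidate, compare predicted effects to what was observed:
(A) warming surface water — sediment load up miss; water clarity down match; algal biomass up miss; macroinvertebrate diversity down match; conductivity up match
(B) shoreline development — sediment load up match; water clarity down miss; algal biomass up miss; macroinvertebrate diversity down match; conductivity up match
(C) pathogen outbreak — sediment load up match; water clarity down match; algal biomass up match; macroinvertebrate diversity down miss; conductivity up match
(D) invasive grazer introduction — sediment load up match; water clarity down match; algal biomass up match (through fish kill events → shoreline vegetation loss → algal biomass up); macroinvertebrate diversity down match; conductivity up match
(D) alone accounts for all the evidence.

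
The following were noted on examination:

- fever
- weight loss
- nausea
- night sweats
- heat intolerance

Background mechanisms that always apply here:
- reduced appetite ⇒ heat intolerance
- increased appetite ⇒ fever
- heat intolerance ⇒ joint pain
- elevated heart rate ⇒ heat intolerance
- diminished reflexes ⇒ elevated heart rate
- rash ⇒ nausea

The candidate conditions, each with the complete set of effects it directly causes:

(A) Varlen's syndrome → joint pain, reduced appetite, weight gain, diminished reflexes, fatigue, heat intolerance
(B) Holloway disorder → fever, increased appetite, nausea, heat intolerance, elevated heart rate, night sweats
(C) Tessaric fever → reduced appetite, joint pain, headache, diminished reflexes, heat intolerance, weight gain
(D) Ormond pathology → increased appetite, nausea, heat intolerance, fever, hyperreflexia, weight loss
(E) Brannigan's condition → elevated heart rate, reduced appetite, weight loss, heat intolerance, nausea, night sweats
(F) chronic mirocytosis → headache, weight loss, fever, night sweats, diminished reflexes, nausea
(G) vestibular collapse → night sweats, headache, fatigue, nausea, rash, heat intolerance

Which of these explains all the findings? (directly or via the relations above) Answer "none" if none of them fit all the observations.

Per-candidate check:
(A) Varlen's syndrome — fails on fever, weight loss, nausea, night sweats (predicts weight gain, not weight loss)
(B) Holloway disorder — does not account for weight loss
(C) Tessaric fever — fever ✗; weight loss ✗; nausea ✗; night sweats ✗; heat intolerance ✓
(D) Ormond pathology — does not account for night sweats
(E) Brannigan's condition — does not account for fever
(F) chronic mirocytosis — accounts for every observation (heat intolerance via diminished reflexes → elevated heart rate → heat intolerance)
(G) vestibular collapse — fever ✗; weight loss ✗; nausea ✓; night sweats ✓; heat intolerance ✓
(F) alone accounts for all the evidence.

F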